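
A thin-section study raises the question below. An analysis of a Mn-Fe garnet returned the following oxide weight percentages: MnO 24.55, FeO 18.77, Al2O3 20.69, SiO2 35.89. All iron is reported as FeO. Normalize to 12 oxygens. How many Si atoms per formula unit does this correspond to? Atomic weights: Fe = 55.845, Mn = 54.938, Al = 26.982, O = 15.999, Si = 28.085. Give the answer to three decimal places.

MnO: 24.55/70.937 = 0.34608 mol → 0.34608 mol Mn, 0.34608 mol O.
FeO: 18.77/71.844 = 0.26126 mol → 0.26126 mol Fe, 0.26126 mol O.
Al2O3: 20.69/101.961 = 0.20292 mol → 0.40584 mol Al, 0.60876 mol O.
SiO2: 35.89/60.083 = 0.59734 mol → 0.59734 mol Si, 1.19468 mol O.
Total oxygen = 2.41078 mol. Normalization factor = 12/2.41078 = 4.97764.
Si per 12 O = 0.59734 × 4.97764 = 2.973.

2.973 Si apfu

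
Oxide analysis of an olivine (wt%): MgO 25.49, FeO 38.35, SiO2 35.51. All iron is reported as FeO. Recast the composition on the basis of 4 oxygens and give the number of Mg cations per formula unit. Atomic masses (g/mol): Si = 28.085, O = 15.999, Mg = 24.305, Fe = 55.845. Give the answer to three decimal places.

MgO (M=40.304): mol = 0.63244; Mg = 0.63244, O = 0.63244.
FeO (M=71.844): mol = 0.53380; Fe = 0.53380, O = 0.53380.
SiO2 (M=60.083): mol = 0.59102; Si = 0.59102, O = 1.18204.
ΣO = 2.34828; factor = 4/ΣO = 1.70337.
Mg apfu = 0.63244 × 1.70337 = 1.077.

1.077 Mg apfu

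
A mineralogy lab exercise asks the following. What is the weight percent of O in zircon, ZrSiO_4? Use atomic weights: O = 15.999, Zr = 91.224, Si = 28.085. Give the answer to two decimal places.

34.91 weight percent

M(ZrSiO_4) = 183.305 g/mol.
O contributes 4 × 15.999 = 63.996 g per mole.
63.996/183.305 = 0.3491 → 34.91%.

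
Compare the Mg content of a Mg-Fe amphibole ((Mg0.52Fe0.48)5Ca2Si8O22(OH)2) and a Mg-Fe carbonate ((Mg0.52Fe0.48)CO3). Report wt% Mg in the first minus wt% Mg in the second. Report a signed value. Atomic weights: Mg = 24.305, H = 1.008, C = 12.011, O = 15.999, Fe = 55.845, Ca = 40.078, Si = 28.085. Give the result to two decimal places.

-5.59 percentage points

First mineral: 63.193 g Mg in 888.049 g formula = 7.12 wt% Mg.
Second mineral: 12.639 g Mg in 99.452 g formula = 12.71 wt% Mg.
7.12% − 12.71% gives a difference of -5.59 percentage points.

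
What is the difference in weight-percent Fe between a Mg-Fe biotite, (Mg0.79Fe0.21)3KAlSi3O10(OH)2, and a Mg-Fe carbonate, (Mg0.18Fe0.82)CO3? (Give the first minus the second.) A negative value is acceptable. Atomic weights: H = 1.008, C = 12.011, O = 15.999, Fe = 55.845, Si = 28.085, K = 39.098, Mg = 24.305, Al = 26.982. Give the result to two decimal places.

First mineral: 35.182 g Fe in 437.124 g formula = 8.05 wt% Fe.
Second mineral: 45.793 g Fe in 110.176 g formula = 41.56 wt% Fe.
8.05% − 41.56% gives a difference of -33.51 percentage points.

-33.51 percentage points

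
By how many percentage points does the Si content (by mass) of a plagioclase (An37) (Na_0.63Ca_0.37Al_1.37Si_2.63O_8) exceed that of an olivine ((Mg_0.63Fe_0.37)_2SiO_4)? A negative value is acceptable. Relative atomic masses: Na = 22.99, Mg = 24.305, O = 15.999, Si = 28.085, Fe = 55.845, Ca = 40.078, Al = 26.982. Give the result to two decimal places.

First mineral: 73.864 g Si in 268.133 g formula = 27.55 wt% Si.
Second mineral: 28.085 g Si in 164.031 g formula = 17.12 wt% Si.
27.55% − 17.12% gives a difference of 10.43 percentage points.

10.43 percentage points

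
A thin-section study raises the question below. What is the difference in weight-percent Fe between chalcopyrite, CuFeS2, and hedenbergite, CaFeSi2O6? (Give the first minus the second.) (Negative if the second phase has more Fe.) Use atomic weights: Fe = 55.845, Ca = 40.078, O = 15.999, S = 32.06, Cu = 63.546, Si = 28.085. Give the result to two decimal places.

First mineral: 55.845 g Fe in 183.511 g formula = 30.43 wt% Fe.
Second mineral: 55.845 g Fe in 248.087 g formula = 22.51 wt% Fe.
30.43% − 22.51% gives a difference of 7.92 percentage points.

7.92 percentage points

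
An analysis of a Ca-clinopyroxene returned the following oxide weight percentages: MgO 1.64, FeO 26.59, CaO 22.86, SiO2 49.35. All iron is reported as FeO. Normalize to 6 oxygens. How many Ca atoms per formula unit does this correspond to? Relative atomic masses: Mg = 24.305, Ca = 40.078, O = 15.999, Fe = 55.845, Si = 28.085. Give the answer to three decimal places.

0.994 Ca apfu

MgO: 1.64/40.304 = 0.04069 mol → 0.04069 mol Mg, 0.04069 mol O.
FeO: 26.59/71.844 = 0.37011 mol → 0.37011 mol Fe, 0.37011 mol O.
CaO: 22.86/56.077 = 0.40765 mol → 0.40765 mol Ca, 0.40765 mol O.
SiO2: 49.35/60.083 = 0.82136 mol → 0.82136 mol Si, 1.64272 mol O.
Total oxygen = 2.46117 mol. Normalization factor = 6/2.46117 = 2.43786.
Ca per 6 O = 0.40765 × 2.43786 = 0.994.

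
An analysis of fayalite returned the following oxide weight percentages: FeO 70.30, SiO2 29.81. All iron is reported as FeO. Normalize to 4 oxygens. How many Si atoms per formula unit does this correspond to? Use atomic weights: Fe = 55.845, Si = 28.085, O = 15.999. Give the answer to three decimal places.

1.007 Si apfu

70.30 wt% FeO ÷ 71.844 g/mol = 0.97851 mol, giving 0.97851 Fe and 0.97851 O.
29.81 wt% SiO2 ÷ 60.083 g/mol = 0.49615 mol, giving 0.49615 Si and 0.99230 O.
Oxygen sums to 1.97081; scaling by 4/1.97081 = 2.02962 puts the formula on 4 O.
Si: 0.49615 × 2.02962 = 1.007 atoms per formula unit.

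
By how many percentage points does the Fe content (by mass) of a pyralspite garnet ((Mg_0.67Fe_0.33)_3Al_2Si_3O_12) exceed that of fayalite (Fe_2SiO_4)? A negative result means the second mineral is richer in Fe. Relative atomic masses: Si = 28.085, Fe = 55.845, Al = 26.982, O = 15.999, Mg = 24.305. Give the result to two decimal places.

-42.08 percentage points

First mineral: 55.287 g Fe in 434.347 g formula = 12.73 wt% Fe.
Second mineral: 111.690 g Fe in 203.771 g formula = 54.81 wt% Fe.
12.73% − 54.81% gives a difference of -42.08 percentage points.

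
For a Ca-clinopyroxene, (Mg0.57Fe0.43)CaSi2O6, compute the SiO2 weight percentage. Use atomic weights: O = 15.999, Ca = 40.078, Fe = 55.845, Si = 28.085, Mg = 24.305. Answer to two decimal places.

Formula mass = 230.109 g/mol.
2 Si → 2.0000 mol SiO2 per formula unit; M(SiO2) = 60.083, so SiO2 mass = 120.166 g.
120.166/230.109 × 100 = 52.22 wt%.

52.22 wt%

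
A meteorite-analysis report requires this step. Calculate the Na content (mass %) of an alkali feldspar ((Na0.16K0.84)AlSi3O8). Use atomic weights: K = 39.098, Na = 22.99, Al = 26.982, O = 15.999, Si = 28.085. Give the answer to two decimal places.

Molar mass of (Na0.16K0.84)AlSi3O8: 0.16*22.99 + 0.84*39.098 + 1*26.982 + 3*28.085 + 8*15.999 = 275.750 g/mol.
Mass of Na per formula unit: 0.16 × 22.99 = 3.678 g.
Weight fraction Na = 3.678 / 275.750 = 0.0133.

1.33 mass %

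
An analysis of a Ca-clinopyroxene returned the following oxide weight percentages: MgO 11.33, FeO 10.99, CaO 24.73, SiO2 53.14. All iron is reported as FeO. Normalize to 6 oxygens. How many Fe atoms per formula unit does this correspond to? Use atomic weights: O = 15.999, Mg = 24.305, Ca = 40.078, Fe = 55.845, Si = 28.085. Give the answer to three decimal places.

0.347 Fe apfu

MgO: 11.33/40.304 = 0.28111 mol → 0.28111 mol Mg, 0.28111 mol O.
FeO: 10.99/71.844 = 0.15297 mol → 0.15297 mol Fe, 0.15297 mol O.
CaO: 24.73/56.077 = 0.44100 mol → 0.44100 mol Ca, 0.44100 mol O.
SiO2: 53.14/60.083 = 0.88444 mol → 0.88444 mol Si, 1.76888 mol O.
Total oxygen = 2.64396 mol. Normalization factor = 6/2.64396 = 2.26932.
Fe per 6 O = 0.15297 × 2.26932 = 0.347.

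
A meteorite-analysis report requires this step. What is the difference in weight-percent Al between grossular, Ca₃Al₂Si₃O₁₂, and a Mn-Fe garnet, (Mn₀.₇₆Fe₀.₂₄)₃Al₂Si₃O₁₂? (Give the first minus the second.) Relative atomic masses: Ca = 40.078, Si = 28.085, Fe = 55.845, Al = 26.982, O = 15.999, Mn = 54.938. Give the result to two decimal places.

1.09 percentage points

First mineral: 53.964 g Al in 450.441 g formula = 11.98 wt% Al.
Second mineral: 53.964 g Al in 495.674 g formula = 10.89 wt% Al.
11.98% − 10.89% gives a difference of 1.09 percentage points.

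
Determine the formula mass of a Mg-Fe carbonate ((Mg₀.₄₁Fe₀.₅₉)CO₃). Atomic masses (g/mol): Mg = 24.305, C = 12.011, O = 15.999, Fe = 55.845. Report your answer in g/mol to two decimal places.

102.92 g/mol

M = 0.41×24.305 + 0.59×55.845 + 1×12.011 + 3×15.999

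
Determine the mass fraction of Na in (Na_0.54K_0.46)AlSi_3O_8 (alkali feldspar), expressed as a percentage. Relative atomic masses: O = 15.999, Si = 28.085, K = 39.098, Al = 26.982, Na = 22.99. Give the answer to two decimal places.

Formula mass = 0.54·22.99 + 0.46·39.098 + 1·26.982 + 3·28.085 + 8·15.999 = 269.629 g/mol, of which 12.415 g is Na.
So Na makes up 12.415/269.629 = 0.0460 of the mass, i.e. 4.60%.

4.60 wt%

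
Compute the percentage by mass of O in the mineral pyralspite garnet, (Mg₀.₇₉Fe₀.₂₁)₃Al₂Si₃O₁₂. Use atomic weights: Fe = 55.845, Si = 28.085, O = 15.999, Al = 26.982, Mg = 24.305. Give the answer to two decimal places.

45.39 mass %

Formula mass = 2.37*24.305 + 0.63*55.845 + 2*26.982 + 3*28.085 + 12*15.999 = 422.992 g/mol, of which 191.988 g is O.
So O makes up 191.988/422.992 = 0.4539 of the mass, i.e. 45.39%.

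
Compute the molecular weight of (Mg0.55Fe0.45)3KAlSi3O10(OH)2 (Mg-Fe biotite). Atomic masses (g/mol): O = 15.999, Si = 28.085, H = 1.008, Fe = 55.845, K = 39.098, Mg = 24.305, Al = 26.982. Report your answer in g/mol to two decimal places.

M = 1.65*24.305 + 1.35*55.845 + 1*39.098 + 1*26.982 + 3*28.085 + 12*15.999 + 2*1.008

459.83 g/mol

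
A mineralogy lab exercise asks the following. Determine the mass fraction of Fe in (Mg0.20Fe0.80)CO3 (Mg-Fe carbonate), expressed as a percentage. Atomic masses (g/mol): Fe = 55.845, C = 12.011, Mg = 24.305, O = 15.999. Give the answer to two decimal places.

Molar mass of (Mg0.20Fe0.80)CO3: 0.20·24.305 + 0.80·55.845 + 1·12.011 + 3·15.999 = 109.545 g/mol.
Mass of Fe per formula unit: 0.80 × 55.845 = 44.676 g.
Weight fraction Fe = 44.676 / 109.545 = 0.4078.

40.78 wt%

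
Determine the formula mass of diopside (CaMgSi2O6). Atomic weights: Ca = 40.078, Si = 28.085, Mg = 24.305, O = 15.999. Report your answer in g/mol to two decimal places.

216.55 g/mol

M = 1×40.078 + 1×24.305 + 2×28.085 + 6×15.999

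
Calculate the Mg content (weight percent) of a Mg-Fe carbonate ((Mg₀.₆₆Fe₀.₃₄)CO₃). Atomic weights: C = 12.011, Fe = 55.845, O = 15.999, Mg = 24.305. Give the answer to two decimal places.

Molar mass of (Mg₀.₆₆Fe₀.₃₄)CO₃: 0.66·24.305 + 0.34·55.845 + 1·12.011 + 3·15.999 = 95.037 g/mol.
Mass of Mg per formula unit: 0.66 × 24.305 = 16.041 g.
Weight fraction Mg = 16.041 / 95.037 = 0.1688.

16.88 weight percent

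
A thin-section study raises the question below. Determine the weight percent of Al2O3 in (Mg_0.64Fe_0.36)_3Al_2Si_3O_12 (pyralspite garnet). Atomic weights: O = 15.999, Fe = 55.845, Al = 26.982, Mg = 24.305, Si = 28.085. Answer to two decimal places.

23.32 wt%

Formula mass = 437.185 g/mol.
2 Al → 1.0000 mol Al2O3 per formula unit; M(Al2O3) = 101.961, so Al2O3 mass = 101.961 g.
101.961/437.185 × 100 = 23.32 wt%.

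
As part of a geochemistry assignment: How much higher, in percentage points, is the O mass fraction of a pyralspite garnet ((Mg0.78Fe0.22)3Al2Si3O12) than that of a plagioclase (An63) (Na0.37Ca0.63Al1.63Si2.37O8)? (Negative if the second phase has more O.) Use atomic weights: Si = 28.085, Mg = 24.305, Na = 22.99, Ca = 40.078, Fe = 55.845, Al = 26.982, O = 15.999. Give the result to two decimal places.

First mineral: 191.988 g O in 423.938 g formula = 45.29 wt% O.
Second mineral: 127.992 g O in 272.290 g formula = 47.01 wt% O.
45.29% − 47.01% gives a difference of -1.72 percentage points.

-1.72 percentage points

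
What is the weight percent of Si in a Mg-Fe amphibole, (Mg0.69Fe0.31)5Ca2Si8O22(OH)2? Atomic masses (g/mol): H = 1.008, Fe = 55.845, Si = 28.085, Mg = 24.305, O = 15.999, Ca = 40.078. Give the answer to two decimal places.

26.09 weight percent

Formula mass = 3.45*24.305 + 1.55*55.845 + 2*40.078 + 8*28.085 + 24*15.999 + 2*1.008 = 861.240 g/mol, of which 224.680 g is Si.
So Si makes up 224.680/861.240 = 0.2609 of the mass, i.e. 26.09%.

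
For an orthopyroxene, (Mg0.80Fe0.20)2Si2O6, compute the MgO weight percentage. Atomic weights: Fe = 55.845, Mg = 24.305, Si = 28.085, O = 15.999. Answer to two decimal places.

30.22 wt%

M((Mg0.80Fe0.20)2Si2O6) = 213.390 g/mol; M(MgO) = 40.304 g/mol.
Moles MgO per formula unit = 1.60 Mg ÷ 1 = 1.6000.
MgO fraction = (1.6000 × 40.304) / 213.390 = 64.486/213.390 = 0.3022.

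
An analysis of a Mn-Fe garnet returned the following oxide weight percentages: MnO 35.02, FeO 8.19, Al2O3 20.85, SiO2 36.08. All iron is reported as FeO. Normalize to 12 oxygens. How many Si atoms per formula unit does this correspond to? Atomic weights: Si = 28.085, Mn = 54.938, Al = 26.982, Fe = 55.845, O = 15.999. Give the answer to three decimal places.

2.975 Si apfu

MnO (M=70.937): mol = 0.49368; Mn = 0.49368, O = 0.49368.
FeO (M=71.844): mol = 0.11400; Fe = 0.11400, O = 0.11400.
Al2O3 (M=101.961): mol = 0.20449; Al = 0.40898, O = 0.61347.
SiO2 (M=60.083): mol = 0.60050; Si = 0.60050, O = 1.20100.
ΣO = 2.42215; factor = 12/ΣO = 4.95428.
Si apfu = 0.60050 × 4.95428 = 2.975.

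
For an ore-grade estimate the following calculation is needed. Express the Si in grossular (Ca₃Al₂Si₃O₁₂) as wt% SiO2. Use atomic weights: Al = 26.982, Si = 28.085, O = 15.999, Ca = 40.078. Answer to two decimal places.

Molar mass of Ca₃Al₂Si₃O₁₂ = 3*40.078 + 2*26.982 + 3*28.085 + 12*15.999 = 450.441 g/mol.
Each formula unit contains 3 Si, equivalent to 3/1 = 3.0000 mol SiO2.
M(SiO2) = 1×28.085 + 2×15.999 = 60.083 g/mol.
Mass of SiO2 per formula unit = 3.0000 × 60.083 = 180.249 g.
SiO2 wt% = 180.249 / 450.441 × 100 = 40.02%.

40.02 wt%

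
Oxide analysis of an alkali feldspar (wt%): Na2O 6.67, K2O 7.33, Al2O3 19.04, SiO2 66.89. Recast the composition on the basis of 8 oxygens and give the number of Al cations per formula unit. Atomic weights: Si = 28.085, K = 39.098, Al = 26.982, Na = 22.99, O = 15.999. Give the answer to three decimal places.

1.005 Al apfu

Na2O: 6.67/61.979 = 0.10762 mol → 0.21524 mol Na, 0.10762 mol O.
K2O: 7.33/94.195 = 0.07782 mol → 0.15564 mol K, 0.07782 mol O.
Al2O3: 19.04/101.961 = 0.18674 mol → 0.37348 mol Al, 0.56022 mol O.
SiO2: 66.89/60.083 = 1.11329 mol → 1.11329 mol Si, 2.22658 mol O.
Total oxygen = 2.97224 mol. Normalization factor = 8/2.97224 = 2.69157.
Al per 8 O = 0.37348 × 2.69157 = 1.005.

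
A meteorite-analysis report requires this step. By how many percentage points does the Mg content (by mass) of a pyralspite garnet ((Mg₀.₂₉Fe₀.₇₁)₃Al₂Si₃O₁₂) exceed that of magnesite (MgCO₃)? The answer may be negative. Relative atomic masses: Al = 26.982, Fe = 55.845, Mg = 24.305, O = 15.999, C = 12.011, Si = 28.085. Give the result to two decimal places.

-24.33 percentage points

First mineral: 21.145 g Mg in 470.302 g formula = 4.50 wt% Mg.
Second mineral: 24.305 g Mg in 84.313 g formula = 28.83 wt% Mg.
4.50% − 28.83% gives a difference of -24.33 percentage points.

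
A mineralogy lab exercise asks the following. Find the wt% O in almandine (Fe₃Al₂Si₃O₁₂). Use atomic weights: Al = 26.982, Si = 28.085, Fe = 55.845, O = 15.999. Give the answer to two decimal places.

Molar mass of Fe₃Al₂Si₃O₁₂: 3*55.845 + 2*26.982 + 3*28.085 + 12*15.999 = 497.742 g/mol.
Mass of O per formula unit: 12 × 15.999 = 191.988 g.
Weight fraction O = 191.988 / 497.742 = 0.3857.

38.57 wt%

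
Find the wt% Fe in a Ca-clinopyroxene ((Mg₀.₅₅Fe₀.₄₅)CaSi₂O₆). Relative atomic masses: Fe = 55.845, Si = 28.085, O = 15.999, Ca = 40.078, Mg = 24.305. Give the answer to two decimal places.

Formula mass = 0.55×24.305 + 0.45×55.845 + 1×40.078 + 2×28.085 + 6×15.999 = 230.740 g/mol, of which 25.130 g is Fe.
So Fe makes up 25.130/230.740 = 0.1089 of the mass, i.e. 10.89%.

10.89 mass %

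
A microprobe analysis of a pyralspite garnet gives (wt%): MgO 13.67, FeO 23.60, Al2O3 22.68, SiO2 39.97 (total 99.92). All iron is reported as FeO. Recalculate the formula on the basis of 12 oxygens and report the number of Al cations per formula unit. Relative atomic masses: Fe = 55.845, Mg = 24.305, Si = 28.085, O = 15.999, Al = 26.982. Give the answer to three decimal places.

2.003 Al apfu

13.67 wt% MgO ÷ 40.304 g/mol = 0.33917 mol, giving 0.33917 Mg and 0.33917 O.
23.60 wt% FeO ÷ 71.844 g/mol = 0.32849 mol, giving 0.32849 Fe and 0.32849 O.
22.68 wt% Al2O3 ÷ 101.961 g/mol = 0.22244 mol, giving 0.44488 Al and 0.66732 O.
39.97 wt% SiO2 ÷ 60.083 g/mol = 0.66525 mol, giving 0.66525 Si and 1.33050 O.
Oxygen sums to 2.66548; scaling by 12/2.66548 = 4.50200 puts the formula on 12 O.
Al: 0.44488 × 4.50200 = 2.003 atoms per formula unit.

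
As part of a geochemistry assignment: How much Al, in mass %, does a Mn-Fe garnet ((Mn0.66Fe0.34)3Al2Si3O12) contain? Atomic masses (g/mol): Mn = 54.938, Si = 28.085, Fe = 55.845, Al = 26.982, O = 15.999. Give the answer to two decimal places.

10.88 mass %

Formula mass = 1.98·54.938 + 1.02·55.845 + 2·26.982 + 3·28.085 + 12·15.999 = 495.946 g/mol, of which 53.964 g is Al.
So Al makes up 53.964/495.946 = 0.1088 of the mass, i.e. 10.88%.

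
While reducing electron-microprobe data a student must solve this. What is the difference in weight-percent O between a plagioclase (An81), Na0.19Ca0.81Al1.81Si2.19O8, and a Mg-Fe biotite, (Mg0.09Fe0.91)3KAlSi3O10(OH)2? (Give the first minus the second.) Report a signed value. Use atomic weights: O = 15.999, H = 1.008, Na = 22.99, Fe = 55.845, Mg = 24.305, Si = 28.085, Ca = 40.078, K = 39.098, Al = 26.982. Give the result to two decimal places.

M(Na0.19Ca0.81Al1.81Si2.19O8) = 275.167 g/mol, so wt% O = 127.992/275.167 × 100 = 46.51%.
M((Mg0.09Fe0.91)3KAlSi3O10(OH)2) = 503.358 g/mol, so wt% O = 191.988/503.358 × 100 = 38.14%.
46.51 − 38.14 = 8.37 pp.

8.37 percentage points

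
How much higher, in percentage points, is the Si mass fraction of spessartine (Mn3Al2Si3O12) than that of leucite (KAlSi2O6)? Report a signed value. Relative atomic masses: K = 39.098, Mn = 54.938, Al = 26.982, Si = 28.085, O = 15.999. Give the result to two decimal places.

-8.72 percentage points

First mineral: 84.255 g Si in 495.021 g formula = 17.02 wt% Si.
Second mineral: 56.170 g Si in 218.244 g formula = 25.74 wt% Si.
17.02% − 25.74% gives a difference of -8.72 percentage points.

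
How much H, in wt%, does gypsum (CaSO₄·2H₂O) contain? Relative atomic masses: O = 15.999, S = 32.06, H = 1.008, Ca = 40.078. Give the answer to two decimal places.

2.34 wt%

Formula mass = 1·40.078 + 1·32.06 + 6·15.999 + 4·1.008 = 172.164 g/mol, of which 4.032 g is H.
So H makes up 4.032/172.164 = 0.0234 of the mass, i.e. 2.34%.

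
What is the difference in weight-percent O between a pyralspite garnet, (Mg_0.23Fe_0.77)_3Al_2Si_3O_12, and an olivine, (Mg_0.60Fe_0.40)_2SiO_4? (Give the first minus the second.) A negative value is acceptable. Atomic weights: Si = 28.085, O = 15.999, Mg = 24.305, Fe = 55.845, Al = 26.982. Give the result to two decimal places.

1.77 percentage points

First mineral: 191.988 g O in 475.979 g formula = 40.34 wt% O.
Second mineral: 63.996 g O in 165.923 g formula = 38.57 wt% O.
40.34% − 38.57% gives a difference of 1.77 percentage points.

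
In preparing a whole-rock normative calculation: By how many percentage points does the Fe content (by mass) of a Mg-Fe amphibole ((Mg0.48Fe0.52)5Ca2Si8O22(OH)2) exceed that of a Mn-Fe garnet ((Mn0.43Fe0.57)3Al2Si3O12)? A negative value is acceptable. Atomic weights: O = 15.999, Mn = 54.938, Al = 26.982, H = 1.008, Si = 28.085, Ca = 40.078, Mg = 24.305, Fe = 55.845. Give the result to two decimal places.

First mineral: 145.197 g Fe in 894.357 g formula = 16.23 wt% Fe.
Second mineral: 95.495 g Fe in 496.572 g formula = 19.23 wt% Fe.
16.23% − 19.23% gives a difference of -3.00 percentage points.

-3.00 percentage points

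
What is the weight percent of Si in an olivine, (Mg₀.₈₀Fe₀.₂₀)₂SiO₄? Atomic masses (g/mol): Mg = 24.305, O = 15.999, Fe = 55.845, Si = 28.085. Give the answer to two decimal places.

M((Mg₀.₈₀Fe₀.₂₀)₂SiO₄) = 153.307 g/mol.
Si contributes 1 × 28.085 = 28.085 g per mole.
28.085/153.307 = 0.1832 → 18.32%.

18.32 mass %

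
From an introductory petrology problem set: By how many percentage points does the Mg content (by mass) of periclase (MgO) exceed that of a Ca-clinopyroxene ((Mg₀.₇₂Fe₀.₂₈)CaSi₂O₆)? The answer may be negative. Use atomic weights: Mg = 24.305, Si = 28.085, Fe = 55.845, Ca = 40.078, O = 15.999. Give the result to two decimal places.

First mineral: 24.305 g Mg in 40.304 g formula = 60.30 wt% Mg.
Second mineral: 17.500 g Mg in 225.378 g formula = 7.76 wt% Mg.
60.30% − 7.76% gives a difference of 52.54 percentage points.

52.54 percentage points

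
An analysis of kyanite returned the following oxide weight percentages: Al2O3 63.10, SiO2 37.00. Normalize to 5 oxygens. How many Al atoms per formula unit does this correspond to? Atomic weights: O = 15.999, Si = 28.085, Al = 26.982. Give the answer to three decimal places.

63.10 wt% Al2O3 ÷ 101.961 g/mol = 0.61886 mol, giving 1.23772 Al and 1.85658 O.
37.00 wt% SiO2 ÷ 60.083 g/mol = 0.61581 mol, giving 0.61581 Si and 1.23162 O.
Oxygen sums to 3.08820; scaling by 5/3.08820 = 1.61907 puts the formula on 5 O.
Al: 1.23772 × 1.61907 = 2.004 atoms per formula unit.

2.004 Al apfu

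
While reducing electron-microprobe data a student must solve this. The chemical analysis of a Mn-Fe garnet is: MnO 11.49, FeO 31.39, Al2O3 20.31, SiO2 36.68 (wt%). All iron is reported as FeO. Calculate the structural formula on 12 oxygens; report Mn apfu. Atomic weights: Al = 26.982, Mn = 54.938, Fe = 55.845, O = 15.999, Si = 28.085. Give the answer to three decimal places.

0.804 Mn apfu

MnO: 11.49/70.937 = 0.16197 mol → 0.16197 mol Mn, 0.16197 mol O.
FeO: 31.39/71.844 = 0.43692 mol → 0.43692 mol Fe, 0.43692 mol O.
Al2O3: 20.31/101.961 = 0.19919 mol → 0.39838 mol Al, 0.59757 mol O.
SiO2: 36.68/60.083 = 0.61049 mol → 0.61049 mol Si, 1.22098 mol O.
Total oxygen = 2.41744 mol. Normalization factor = 12/2.41744 = 4.96393.
Mn per 12 O = 0.16197 × 4.96393 = 0.804.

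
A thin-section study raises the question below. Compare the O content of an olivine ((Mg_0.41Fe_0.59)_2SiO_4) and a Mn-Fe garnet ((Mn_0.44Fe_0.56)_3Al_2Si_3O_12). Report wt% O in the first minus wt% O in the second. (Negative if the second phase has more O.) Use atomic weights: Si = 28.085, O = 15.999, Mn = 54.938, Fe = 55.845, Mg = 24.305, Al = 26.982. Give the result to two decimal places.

O in (Mg_0.41Fe_0.59)_2SiO_4: molar mass 177.908 g/mol; 4×15.999 = 63.996 g → 35.97 wt%.
O in (Mn_0.44Fe_0.56)_3Al_2Si_3O_12: molar mass 496.545 g/mol; 12×15.999 = 191.988 g → 38.66 wt%.
Difference = 35.97 − 38.66 = -2.69 percentage points.

-2.69 percentage points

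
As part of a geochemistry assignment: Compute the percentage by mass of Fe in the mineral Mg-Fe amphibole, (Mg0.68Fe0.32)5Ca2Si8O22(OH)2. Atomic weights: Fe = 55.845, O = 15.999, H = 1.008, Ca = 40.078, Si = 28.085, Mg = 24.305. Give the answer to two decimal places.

10.36 mass %

Formula mass = 3.40*24.305 + 1.60*55.845 + 2*40.078 + 8*28.085 + 24*15.999 + 2*1.008 = 862.817 g/mol, of which 89.352 g is Fe.
So Fe makes up 89.352/862.817 = 0.1036 of the mass, i.e. 10.36%.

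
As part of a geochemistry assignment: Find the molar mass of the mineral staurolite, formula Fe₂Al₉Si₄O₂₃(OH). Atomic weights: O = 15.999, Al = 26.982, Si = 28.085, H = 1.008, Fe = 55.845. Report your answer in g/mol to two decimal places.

851.85 g/mol

M = 2·55.845 + 9·26.982 + 4·28.085 + 24·15.999 + 1·1.008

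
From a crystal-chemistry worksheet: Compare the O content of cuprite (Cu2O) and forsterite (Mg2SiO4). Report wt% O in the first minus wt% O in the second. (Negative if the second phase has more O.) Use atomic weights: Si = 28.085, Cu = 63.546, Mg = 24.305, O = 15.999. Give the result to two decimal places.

O in Cu2O: molar mass 143.091 g/mol; 1×15.999 = 15.999 g → 11.18 wt%.
O in Mg2SiO4: molar mass 140.691 g/mol; 4×15.999 = 63.996 g → 45.49 wt%.
Difference = 11.18 − 45.49 = -34.31 percentage points.

-34.31 percentage points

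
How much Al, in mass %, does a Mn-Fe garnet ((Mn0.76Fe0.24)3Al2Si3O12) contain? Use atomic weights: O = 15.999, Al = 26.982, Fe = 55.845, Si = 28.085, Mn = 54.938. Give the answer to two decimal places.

10.89 mass %

M((Mn0.76Fe0.24)3Al2Si3O12) = 495.674 g/mol.
Al contributes 2 × 26.982 = 53.964 g per mole.
53.964/495.674 = 0.1089 → 10.89%.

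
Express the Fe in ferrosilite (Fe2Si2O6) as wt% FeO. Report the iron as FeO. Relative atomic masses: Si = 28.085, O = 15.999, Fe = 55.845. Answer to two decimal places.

54.46 wt%

Molar mass of Fe2Si2O6 = 2·55.845 + 2·28.085 + 6·15.999 = 263.854 g/mol.
Each formula unit contains 2 Fe, equivalent to 2/1 = 2.0000 mol FeO.
M(FeO) = 1×55.845 + 1×15.999 = 71.844 g/mol.
Mass of FeO per formula unit = 2.0000 × 71.844 = 143.688 g.
FeO wt% = 143.688 / 263.854 × 100 = 54.46%.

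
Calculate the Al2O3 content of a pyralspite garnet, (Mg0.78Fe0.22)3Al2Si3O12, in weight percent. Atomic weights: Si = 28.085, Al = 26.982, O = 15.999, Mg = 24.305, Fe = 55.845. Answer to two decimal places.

Molar mass of (Mg0.78Fe0.22)3Al2Si3O12 = 2.34·24.305 + 0.66·55.845 + 2·26.982 + 3·28.085 + 12·15.999 = 423.938 g/mol.
Each formula unit contains 2 Al, equivalent to 2/2 = 1.0000 mol Al2O3.
M(Al2O3) = 2×26.982 + 3×15.999 = 101.961 g/mol.
Mass of Al2O3 per formula unit = 1.0000 × 101.961 = 101.961 g.
Al2O3 wt% = 101.961 / 423.938 × 100 = 24.05%.

24.05 wt%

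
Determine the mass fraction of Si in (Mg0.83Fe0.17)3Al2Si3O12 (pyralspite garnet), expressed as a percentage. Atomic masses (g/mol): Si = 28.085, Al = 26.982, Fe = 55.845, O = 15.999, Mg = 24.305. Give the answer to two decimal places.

20.10 weight percent

Formula mass = 2.49×24.305 + 0.51×55.845 + 2×26.982 + 3×28.085 + 12×15.999 = 419.207 g/mol, of which 84.255 g is Si.
So Si makes up 84.255/419.207 = 0.2010 of the mass, i.e. 20.10%.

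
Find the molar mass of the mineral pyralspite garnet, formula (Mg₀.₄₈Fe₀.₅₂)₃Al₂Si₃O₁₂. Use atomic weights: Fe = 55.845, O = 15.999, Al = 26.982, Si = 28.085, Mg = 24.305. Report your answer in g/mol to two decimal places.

M = 1.44*24.305 + 1.56*55.845 + 2*26.982 + 3*28.085 + 12*15.999

452.32 g/mol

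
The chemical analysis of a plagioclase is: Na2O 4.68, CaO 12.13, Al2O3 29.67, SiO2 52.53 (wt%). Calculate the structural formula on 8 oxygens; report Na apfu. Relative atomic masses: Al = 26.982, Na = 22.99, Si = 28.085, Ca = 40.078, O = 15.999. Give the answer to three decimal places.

0.415 Na apfu

4.68 wt% Na2O ÷ 61.979 g/mol = 0.07551 mol, giving 0.15102 Na and 0.07551 O.
12.13 wt% CaO ÷ 56.077 g/mol = 0.21631 mol, giving 0.21631 Ca and 0.21631 O.
29.67 wt% Al2O3 ÷ 101.961 g/mol = 0.29099 mol, giving 0.58198 Al and 0.87297 O.
52.53 wt% SiO2 ÷ 60.083 g/mol = 0.87429 mol, giving 0.87429 Si and 1.74858 O.
Oxygen sums to 2.91337; scaling by 8/2.91337 = 2.74596 puts the formula on 8 O.
Na: 0.15102 × 2.74596 = 0.415 atoms per formula unit.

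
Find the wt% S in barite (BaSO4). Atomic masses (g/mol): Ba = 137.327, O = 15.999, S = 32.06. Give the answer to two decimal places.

13.74 mass %

M(BaSO4) = 233.383 g/mol.
S contributes 1 × 32.06 = 32.060 g per mole.
32.060/233.383 = 0.1374 → 13.74%.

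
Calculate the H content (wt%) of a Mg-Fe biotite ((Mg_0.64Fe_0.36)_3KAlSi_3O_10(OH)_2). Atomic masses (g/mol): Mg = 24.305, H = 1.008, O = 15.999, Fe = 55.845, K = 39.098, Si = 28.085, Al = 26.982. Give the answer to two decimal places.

0.45 wt%

M((Mg_0.64Fe_0.36)_3KAlSi_3O_10(OH)_2) = 451.317 g/mol.
H contributes 2 × 1.008 = 2.016 g per mole.
2.016/451.317 = 0.0045 → 0.45%.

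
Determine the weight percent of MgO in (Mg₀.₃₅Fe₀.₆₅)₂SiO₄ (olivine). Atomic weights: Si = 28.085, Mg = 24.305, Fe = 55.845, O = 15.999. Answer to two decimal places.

Formula mass = 181.693 g/mol.
0.70 Mg → 0.7000 mol MgO per formula unit; M(MgO) = 40.304, so MgO mass = 28.213 g.
28.213/181.693 × 100 = 15.53 wt%.

15.53 wt%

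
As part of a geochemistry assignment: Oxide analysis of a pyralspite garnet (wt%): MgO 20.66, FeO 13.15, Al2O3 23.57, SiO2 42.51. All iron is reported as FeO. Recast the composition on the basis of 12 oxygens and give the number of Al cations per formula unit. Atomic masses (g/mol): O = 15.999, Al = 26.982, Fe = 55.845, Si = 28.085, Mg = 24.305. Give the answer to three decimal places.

MgO: 20.66/40.304 = 0.51260 mol → 0.51260 mol Mg, 0.51260 mol O.
FeO: 13.15/71.844 = 0.18304 mol → 0.18304 mol Fe, 0.18304 mol O.
Al2O3: 23.57/101.961 = 0.23117 mol → 0.46234 mol Al, 0.69351 mol O.
SiO2: 42.51/60.083 = 0.70752 mol → 0.70752 mol Si, 1.41504 mol O.
Total oxygen = 2.80419 mol. Normalization factor = 12/2.80419 = 4.27931.
Al per 12 O = 0.46234 × 4.27931 = 1.978.

1.978 Al apfu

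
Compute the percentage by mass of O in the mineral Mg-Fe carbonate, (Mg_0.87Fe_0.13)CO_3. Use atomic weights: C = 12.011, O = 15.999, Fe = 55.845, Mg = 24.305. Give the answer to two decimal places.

Formula mass = 0.87·24.305 + 0.13·55.845 + 1·12.011 + 3·15.999 = 88.413 g/mol, of which 47.997 g is O.
So O makes up 47.997/88.413 = 0.5429 of the mass, i.e. 54.29%.

54.29 wt%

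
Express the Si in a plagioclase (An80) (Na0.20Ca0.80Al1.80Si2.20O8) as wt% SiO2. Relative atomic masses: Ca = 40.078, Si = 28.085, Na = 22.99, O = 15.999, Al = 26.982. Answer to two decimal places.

48.07 wt%

Formula mass = 275.007 g/mol.
2.20 Si → 2.2000 mol SiO2 per formula unit; M(SiO2) = 60.083, so SiO2 mass = 132.183 g.
132.183/275.007 × 100 = 48.07 wt%.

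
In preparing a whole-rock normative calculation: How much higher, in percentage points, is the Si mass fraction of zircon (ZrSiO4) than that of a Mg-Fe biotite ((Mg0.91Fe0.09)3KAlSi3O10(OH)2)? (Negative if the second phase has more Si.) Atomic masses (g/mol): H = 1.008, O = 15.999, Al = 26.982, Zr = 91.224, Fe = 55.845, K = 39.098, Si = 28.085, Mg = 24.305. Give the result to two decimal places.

First mineral: 28.085 g Si in 183.305 g formula = 15.32 wt% Si.
Second mineral: 84.255 g Si in 425.770 g formula = 19.79 wt% Si.
15.32% − 19.79% gives a difference of -4.47 percentage points.

-4.47 percentage points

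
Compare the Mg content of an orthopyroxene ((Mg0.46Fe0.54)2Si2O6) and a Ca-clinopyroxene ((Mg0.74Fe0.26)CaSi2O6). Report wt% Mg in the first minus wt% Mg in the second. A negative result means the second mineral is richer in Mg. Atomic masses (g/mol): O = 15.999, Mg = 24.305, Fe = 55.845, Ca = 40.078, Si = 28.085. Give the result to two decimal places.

1.52 percentage points

M((Mg0.46Fe0.54)2Si2O6) = 234.837 g/mol, so wt% Mg = 22.361/234.837 × 100 = 9.52%.
M((Mg0.74Fe0.26)CaSi2O6) = 224.747 g/mol, so wt% Mg = 17.986/224.747 × 100 = 8.00%.
9.52 − 8.00 = 1.52 pp.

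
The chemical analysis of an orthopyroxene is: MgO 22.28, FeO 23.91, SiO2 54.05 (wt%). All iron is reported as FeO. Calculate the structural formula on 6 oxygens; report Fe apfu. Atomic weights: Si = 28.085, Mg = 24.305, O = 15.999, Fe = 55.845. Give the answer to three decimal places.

0.744 Fe apfu

MgO: 22.28/40.304 = 0.55280 mol → 0.55280 mol Mg, 0.55280 mol O.
FeO: 23.91/71.844 = 0.33280 mol → 0.33280 mol Fe, 0.33280 mol O.
SiO2: 54.05/60.083 = 0.89959 mol → 0.89959 mol Si, 1.79918 mol O.
Total oxygen = 2.68478 mol. Normalization factor = 6/2.68478 = 2.23482.
Fe per 6 O = 0.33280 × 2.23482 = 0.744.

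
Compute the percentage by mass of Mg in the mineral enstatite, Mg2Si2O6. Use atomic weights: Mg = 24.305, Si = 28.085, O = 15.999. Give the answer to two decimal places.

24.21 wt%

M(Mg2Si2O6) = 200.774 g/mol.
Mg contributes 2 × 24.305 = 48.610 g per mole.
48.610/200.774 = 0.2421 → 24.21%.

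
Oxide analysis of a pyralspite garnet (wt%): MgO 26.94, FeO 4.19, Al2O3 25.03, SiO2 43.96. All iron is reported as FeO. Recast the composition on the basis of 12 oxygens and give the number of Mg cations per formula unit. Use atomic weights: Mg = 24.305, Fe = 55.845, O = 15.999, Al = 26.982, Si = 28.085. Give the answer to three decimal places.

2.741 Mg apfu

MgO: 26.94/40.304 = 0.66842 mol → 0.66842 mol Mg, 0.66842 mol O.
FeO: 4.19/71.844 = 0.05832 mol → 0.05832 mol Fe, 0.05832 mol O.
Al2O3: 25.03/101.961 = 0.24549 mol → 0.49098 mol Al, 0.73647 mol O.
SiO2: 43.96/60.083 = 0.73165 mol → 0.73165 mol Si, 1.46330 mol O.
Total oxygen = 2.92651 mol. Normalization factor = 12/2.92651 = 4.10045.
Mg per 12 O = 0.66842 × 4.10045 = 2.741.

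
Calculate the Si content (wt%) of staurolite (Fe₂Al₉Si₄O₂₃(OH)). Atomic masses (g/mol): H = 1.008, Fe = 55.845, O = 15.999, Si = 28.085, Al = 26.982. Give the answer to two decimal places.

M(Fe₂Al₉Si₄O₂₃(OH)) = 851.852 g/mol.
Si contributes 4 × 28.085 = 112.340 g per mole.
112.340/851.852 = 0.1319 → 13.19%.

13.19 wt%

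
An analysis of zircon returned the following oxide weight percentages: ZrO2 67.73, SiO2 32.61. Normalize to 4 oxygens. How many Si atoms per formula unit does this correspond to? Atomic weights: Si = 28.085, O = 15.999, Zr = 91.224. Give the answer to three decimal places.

67.73 wt% ZrO2 ÷ 123.222 g/mol = 0.54966 mol, giving 0.54966 Zr and 1.09932 O.
32.61 wt% SiO2 ÷ 60.083 g/mol = 0.54275 mol, giving 0.54275 Si and 1.08550 O.
Oxygen sums to 2.18482; scaling by 4/2.18482 = 1.83081 puts the formula on 4 O.
Si: 0.54275 × 1.83081 = 0.994 atoms per formula unit.

0.994 Si apfu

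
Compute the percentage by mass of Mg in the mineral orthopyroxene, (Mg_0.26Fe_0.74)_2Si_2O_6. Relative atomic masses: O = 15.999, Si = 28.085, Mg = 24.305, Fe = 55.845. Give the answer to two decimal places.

Molar mass of (Mg_0.26Fe_0.74)_2Si_2O_6: 0.52*24.305 + 1.48*55.845 + 2*28.085 + 6*15.999 = 247.453 g/mol.
Mass of Mg per formula unit: 0.52 × 24.305 = 12.639 g.
Weight fraction Mg = 12.639 / 247.453 = 0.0511.

5.11 weight percent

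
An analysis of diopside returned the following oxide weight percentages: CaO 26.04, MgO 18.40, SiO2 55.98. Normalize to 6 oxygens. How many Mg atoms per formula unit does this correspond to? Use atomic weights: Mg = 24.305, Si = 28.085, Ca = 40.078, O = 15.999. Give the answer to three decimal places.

CaO (M=56.077): mol = 0.46436; Ca = 0.46436, O = 0.46436.
MgO (M=40.304): mol = 0.45653; Mg = 0.45653, O = 0.45653.
SiO2 (M=60.083): mol = 0.93171; Si = 0.93171, O = 1.86342.
ΣO = 2.78431; factor = 6/ΣO = 2.15493.
Mg apfu = 0.45653 × 2.15493 = 0.984.

0.984 Mg apfu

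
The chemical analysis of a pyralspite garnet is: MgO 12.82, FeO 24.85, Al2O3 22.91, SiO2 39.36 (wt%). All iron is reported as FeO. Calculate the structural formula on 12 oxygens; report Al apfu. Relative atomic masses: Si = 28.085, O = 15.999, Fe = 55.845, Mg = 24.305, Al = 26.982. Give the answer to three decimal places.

2.036 Al apfu

MgO: 12.82/40.304 = 0.31808 mol → 0.31808 mol Mg, 0.31808 mol O.
FeO: 24.85/71.844 = 0.34589 mol → 0.34589 mol Fe, 0.34589 mol O.
Al2O3: 22.91/101.961 = 0.22469 mol → 0.44938 mol Al, 0.67407 mol O.
SiO2: 39.36/60.083 = 0.65509 mol → 0.65509 mol Si, 1.31018 mol O.
Total oxygen = 2.64822 mol. Normalization factor = 12/2.64822 = 4.53135.
Al per 12 O = 0.44938 × 4.53135 = 2.036.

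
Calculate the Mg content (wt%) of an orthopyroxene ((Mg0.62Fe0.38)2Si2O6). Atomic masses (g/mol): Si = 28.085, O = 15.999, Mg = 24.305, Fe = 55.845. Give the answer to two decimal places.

13.41 wt%

M((Mg0.62Fe0.38)2Si2O6) = 224.744 g/mol.
Mg contributes 1.24 × 24.305 = 30.138 g per mole.
30.138/224.744 = 0.1341 → 13.41%.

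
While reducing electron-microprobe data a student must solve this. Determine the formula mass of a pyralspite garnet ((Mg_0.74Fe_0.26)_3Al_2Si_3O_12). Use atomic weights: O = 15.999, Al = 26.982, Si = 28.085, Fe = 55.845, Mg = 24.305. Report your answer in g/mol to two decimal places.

427.72 g/mol

Mg: 2.22 × 24.305 = 53.9571
Fe: 0.78 × 55.845 = 43.5591
Al: 2 × 26.982 = 53.9640
Si: 3 × 28.085 = 84.2550
O: 12 × 15.999 = 191.9880
Summing the contributions gives the formula mass.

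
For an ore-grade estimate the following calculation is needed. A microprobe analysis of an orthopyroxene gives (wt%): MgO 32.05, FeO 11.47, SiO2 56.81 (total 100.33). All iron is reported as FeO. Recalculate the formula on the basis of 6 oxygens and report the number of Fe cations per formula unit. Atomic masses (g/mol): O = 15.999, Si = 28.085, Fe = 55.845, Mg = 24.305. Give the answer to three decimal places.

0.337 Fe apfu

MgO: 32.05/40.304 = 0.79521 mol → 0.79521 mol Mg, 0.79521 mol O.
FeO: 11.47/71.844 = 0.15965 mol → 0.15965 mol Fe, 0.15965 mol O.
SiO2: 56.81/60.083 = 0.94553 mol → 0.94553 mol Si, 1.89106 mol O.
Total oxygen = 2.84592 mol. Normalization factor = 6/2.84592 = 2.10828.
Fe per 6 O = 0.15965 × 2.10828 = 0.337.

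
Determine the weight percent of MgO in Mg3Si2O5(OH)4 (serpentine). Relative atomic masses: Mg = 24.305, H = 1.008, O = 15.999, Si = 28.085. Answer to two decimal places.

43.63 wt%

Molar mass of Mg3Si2O5(OH)4 = 3×24.305 + 2×28.085 + 9×15.999 + 4×1.008 = 277.108 g/mol.
Each formula unit contains 3 Mg, equivalent to 3/1 = 3.0000 mol MgO.
M(MgO) = 1×24.305 + 1×15.999 = 40.304 g/mol.
Mass of MgO per formula unit = 3.0000 × 40.304 = 120.912 g.
MgO wt% = 120.912 / 277.108 × 100 = 43.63%.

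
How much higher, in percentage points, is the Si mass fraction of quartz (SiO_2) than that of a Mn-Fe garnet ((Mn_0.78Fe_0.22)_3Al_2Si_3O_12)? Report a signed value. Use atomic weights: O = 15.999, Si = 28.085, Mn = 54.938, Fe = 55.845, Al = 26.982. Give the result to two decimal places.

First mineral: 28.085 g Si in 60.083 g formula = 46.74 wt% Si.
Second mineral: 84.255 g Si in 495.620 g formula = 17.00 wt% Si.
46.74% − 17.00% gives a difference of 29.74 percentage points.

29.74 percentage points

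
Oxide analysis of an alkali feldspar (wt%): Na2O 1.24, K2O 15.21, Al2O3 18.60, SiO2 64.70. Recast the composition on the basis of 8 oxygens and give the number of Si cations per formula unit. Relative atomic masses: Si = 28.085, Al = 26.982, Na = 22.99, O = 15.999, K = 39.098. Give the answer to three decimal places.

1.24 wt% Na2O ÷ 61.979 g/mol = 0.02001 mol, giving 0.04002 Na and 0.02001 O.
15.21 wt% K2O ÷ 94.195 g/mol = 0.16147 mol, giving 0.32294 K and 0.16147 O.
18.60 wt% Al2O3 ÷ 101.961 g/mol = 0.18242 mol, giving 0.36484 Al and 0.54726 O.
64.70 wt% SiO2 ÷ 60.083 g/mol = 1.07684 mol, giving 1.07684 Si and 2.15368 O.
Oxygen sums to 2.88242; scaling by 8/2.88242 = 2.77545 puts the formula on 8 O.
Si: 1.07684 × 2.77545 = 2.989 atoms per formula unit.

2.989 Si apfu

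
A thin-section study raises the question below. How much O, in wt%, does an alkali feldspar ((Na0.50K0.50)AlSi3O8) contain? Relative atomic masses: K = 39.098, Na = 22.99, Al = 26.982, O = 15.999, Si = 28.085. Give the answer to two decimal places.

47.36 wt%

Molar mass of (Na0.50K0.50)AlSi3O8: 0.50×22.99 + 0.50×39.098 + 1×26.982 + 3×28.085 + 8×15.999 = 270.273 g/mol.
Mass of O per formula unit: 8 × 15.999 = 127.992 g.
Weight fraction O = 127.992 / 270.273 = 0.4736.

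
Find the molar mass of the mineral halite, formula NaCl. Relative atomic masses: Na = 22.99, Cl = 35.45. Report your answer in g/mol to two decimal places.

M = 1×22.99 + 1×35.45

58.44 g/mol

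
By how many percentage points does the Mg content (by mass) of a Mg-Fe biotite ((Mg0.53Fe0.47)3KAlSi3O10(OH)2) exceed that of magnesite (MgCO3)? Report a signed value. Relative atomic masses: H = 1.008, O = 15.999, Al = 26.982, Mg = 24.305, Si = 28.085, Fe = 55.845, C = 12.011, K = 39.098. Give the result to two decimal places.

-20.46 percentage points

M((Mg0.53Fe0.47)3KAlSi3O10(OH)2) = 461.725 g/mol, so wt% Mg = 38.645/461.725 × 100 = 8.37%.
M(MgCO3) = 84.313 g/mol, so wt% Mg = 24.305/84.313 × 100 = 28.83%.
8.37 − 28.83 = -20.46 pp.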